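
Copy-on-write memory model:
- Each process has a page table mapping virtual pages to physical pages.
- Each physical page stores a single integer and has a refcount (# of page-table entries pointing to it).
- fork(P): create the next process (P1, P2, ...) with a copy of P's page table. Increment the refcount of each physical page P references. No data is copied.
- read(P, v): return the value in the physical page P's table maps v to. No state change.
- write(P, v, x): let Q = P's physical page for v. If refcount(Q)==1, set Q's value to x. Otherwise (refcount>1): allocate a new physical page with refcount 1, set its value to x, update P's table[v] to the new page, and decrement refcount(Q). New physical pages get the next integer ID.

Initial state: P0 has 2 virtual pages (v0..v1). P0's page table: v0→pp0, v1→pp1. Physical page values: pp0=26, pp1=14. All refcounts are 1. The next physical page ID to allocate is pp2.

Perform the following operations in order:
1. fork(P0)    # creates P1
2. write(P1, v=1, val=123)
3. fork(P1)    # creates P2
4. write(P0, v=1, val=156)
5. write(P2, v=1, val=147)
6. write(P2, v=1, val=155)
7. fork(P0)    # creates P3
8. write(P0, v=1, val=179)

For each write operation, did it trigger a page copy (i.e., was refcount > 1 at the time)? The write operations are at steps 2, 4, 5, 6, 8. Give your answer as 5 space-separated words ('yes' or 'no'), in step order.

Op 1: fork(P0) -> P1. 2 ppages; refcounts: pp0:2 pp1:2
Op 2: write(P1, v1, 123). refcount(pp1)=2>1 -> COPY to pp2. 3 ppages; refcounts: pp0:2 pp1:1 pp2:1
Op 3: fork(P1) -> P2. 3 ppages; refcounts: pp0:3 pp1:1 pp2:2
Op 4: write(P0, v1, 156). refcount(pp1)=1 -> write in place. 3 ppages; refcounts: pp0:3 pp1:1 pp2:2
Op 5: write(P2, v1, 147). refcount(pp2)=2>1 -> COPY to pp3. 4 ppages; refcounts: pp0:3 pp1:1 pp2:1 pp3:1
Op 6: write(P2, v1, 155). refcount(pp3)=1 -> write in place. 4 ppages; refcounts: pp0:3 pp1:1 pp2:1 pp3:1
Op 7: fork(P0) -> P3. 4 ppages; refcounts: pp0:4 pp1:2 pp2:1 pp3:1
Op 8: write(P0, v1, 179). refcount(pp1)=2>1 -> COPY to pp4. 5 ppages; refcounts: pp0:4 pp1:1 pp2:1 pp3:1 pp4:1

yes no yes no yes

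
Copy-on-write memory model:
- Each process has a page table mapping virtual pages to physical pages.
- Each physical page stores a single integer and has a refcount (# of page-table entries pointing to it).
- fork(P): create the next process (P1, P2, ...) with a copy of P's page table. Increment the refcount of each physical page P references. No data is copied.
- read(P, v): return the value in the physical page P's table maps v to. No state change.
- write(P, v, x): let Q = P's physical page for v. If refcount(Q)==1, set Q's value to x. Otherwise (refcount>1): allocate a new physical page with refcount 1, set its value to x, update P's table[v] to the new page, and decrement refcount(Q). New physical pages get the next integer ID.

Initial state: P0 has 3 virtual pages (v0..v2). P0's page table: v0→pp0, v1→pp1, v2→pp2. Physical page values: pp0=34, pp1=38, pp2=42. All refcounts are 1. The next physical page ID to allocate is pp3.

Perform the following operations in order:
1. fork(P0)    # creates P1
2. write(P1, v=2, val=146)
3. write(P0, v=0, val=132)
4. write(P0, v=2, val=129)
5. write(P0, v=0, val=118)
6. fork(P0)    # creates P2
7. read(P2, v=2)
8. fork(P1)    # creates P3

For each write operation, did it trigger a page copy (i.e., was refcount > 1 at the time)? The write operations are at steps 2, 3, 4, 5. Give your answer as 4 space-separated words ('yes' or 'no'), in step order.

Op 1: fork(P0) -> P1. 3 ppages; refcounts: pp0:2 pp1:2 pp2:2
Op 2: write(P1, v2, 146). refcount(pp2)=2>1 -> COPY to pp3. 4 ppages; refcounts: pp0:2 pp1:2 pp2:1 pp3:1
Op 3: write(P0, v0, 132). refcount(pp0)=2>1 -> COPY to pp4. 5 ppages; refcounts: pp0:1 pp1:2 pp2:1 pp3:1 pp4:1
Op 4: write(P0, v2, 129). refcount(pp2)=1 -> write in place. 5 ppages; refcounts: pp0:1 pp1:2 pp2:1 pp3:1 pp4:1
Op 5: write(P0, v0, 118). refcount(pp4)=1 -> write in place. 5 ppages; refcounts: pp0:1 pp1:2 pp2:1 pp3:1 pp4:1
Op 6: fork(P0) -> P2. 5 ppages; refcounts: pp0:1 pp1:3 pp2:2 pp3:1 pp4:2
Op 7: read(P2, v2) -> 129. No state change.
Op 8: fork(P1) -> P3. 5 ppages; refcounts: pp0:2 pp1:4 pp2:2 pp3:2 pp4:2

yes yes no no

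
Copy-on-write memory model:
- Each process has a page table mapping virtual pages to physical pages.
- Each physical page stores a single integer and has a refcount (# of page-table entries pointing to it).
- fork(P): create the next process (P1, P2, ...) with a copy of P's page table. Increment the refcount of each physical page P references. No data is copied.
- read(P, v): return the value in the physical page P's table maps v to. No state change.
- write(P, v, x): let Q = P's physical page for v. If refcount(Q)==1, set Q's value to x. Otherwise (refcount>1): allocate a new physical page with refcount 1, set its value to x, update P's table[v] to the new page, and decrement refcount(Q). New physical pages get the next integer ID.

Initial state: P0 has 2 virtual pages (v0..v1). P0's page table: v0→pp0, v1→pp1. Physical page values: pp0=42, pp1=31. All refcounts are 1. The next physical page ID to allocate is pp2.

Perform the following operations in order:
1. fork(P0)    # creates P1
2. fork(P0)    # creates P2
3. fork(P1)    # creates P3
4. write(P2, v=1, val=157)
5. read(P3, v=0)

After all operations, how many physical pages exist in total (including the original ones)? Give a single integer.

Answer: 3

Derivation:
Op 1: fork(P0) -> P1. 2 ppages; refcounts: pp0:2 pp1:2
Op 2: fork(P0) -> P2. 2 ppages; refcounts: pp0:3 pp1:3
Op 3: fork(P1) -> P3. 2 ppages; refcounts: pp0:4 pp1:4
Op 4: write(P2, v1, 157). refcount(pp1)=4>1 -> COPY to pp2. 3 ppages; refcounts: pp0:4 pp1:3 pp2:1
Op 5: read(P3, v0) -> 42. No state change.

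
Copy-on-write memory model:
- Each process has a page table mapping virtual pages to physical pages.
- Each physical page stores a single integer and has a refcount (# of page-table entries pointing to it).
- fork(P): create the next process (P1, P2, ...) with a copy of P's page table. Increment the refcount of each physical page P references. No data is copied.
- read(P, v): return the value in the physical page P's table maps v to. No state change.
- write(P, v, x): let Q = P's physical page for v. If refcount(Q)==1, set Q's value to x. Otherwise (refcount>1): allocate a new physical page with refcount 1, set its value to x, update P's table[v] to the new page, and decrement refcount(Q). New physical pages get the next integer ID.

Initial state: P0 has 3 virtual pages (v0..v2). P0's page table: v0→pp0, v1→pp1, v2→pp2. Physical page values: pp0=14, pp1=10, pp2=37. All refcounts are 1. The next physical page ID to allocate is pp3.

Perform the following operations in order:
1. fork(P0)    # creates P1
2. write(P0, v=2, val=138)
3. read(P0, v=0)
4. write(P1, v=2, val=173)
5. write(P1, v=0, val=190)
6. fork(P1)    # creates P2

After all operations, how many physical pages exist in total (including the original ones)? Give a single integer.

Answer: 5

Derivation:
Op 1: fork(P0) -> P1. 3 ppages; refcounts: pp0:2 pp1:2 pp2:2
Op 2: write(P0, v2, 138). refcount(pp2)=2>1 -> COPY to pp3. 4 ppages; refcounts: pp0:2 pp1:2 pp2:1 pp3:1
Op 3: read(P0, v0) -> 14. No state change.
Op 4: write(P1, v2, 173). refcount(pp2)=1 -> write in place. 4 ppages; refcounts: pp0:2 pp1:2 pp2:1 pp3:1
Op 5: write(P1, v0, 190). refcount(pp0)=2>1 -> COPY to pp4. 5 ppages; refcounts: pp0:1 pp1:2 pp2:1 pp3:1 pp4:1
Op 6: fork(P1) -> P2. 5 ppages; refcounts: pp0:1 pp1:3 pp2:2 pp3:1 pp4:2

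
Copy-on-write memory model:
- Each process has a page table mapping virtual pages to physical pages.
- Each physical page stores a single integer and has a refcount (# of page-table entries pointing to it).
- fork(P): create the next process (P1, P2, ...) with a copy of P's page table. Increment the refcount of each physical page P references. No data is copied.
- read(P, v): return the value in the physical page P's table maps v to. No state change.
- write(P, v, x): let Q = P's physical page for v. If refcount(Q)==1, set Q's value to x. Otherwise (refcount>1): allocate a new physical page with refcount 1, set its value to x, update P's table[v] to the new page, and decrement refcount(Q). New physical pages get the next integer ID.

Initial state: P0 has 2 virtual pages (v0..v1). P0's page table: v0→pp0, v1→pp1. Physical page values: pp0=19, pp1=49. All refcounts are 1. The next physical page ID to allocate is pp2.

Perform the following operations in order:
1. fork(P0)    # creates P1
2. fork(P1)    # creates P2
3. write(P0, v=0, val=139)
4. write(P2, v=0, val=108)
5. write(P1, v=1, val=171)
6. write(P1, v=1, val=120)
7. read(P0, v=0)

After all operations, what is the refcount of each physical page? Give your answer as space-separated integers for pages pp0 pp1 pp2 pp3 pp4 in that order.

Op 1: fork(P0) -> P1. 2 ppages; refcounts: pp0:2 pp1:2
Op 2: fork(P1) -> P2. 2 ppages; refcounts: pp0:3 pp1:3
Op 3: write(P0, v0, 139). refcount(pp0)=3>1 -> COPY to pp2. 3 ppages; refcounts: pp0:2 pp1:3 pp2:1
Op 4: write(P2, v0, 108). refcount(pp0)=2>1 -> COPY to pp3. 4 ppages; refcounts: pp0:1 pp1:3 pp2:1 pp3:1
Op 5: write(P1, v1, 171). refcount(pp1)=3>1 -> COPY to pp4. 5 ppages; refcounts: pp0:1 pp1:2 pp2:1 pp3:1 pp4:1
Op 6: write(P1, v1, 120). refcount(pp4)=1 -> write in place. 5 ppages; refcounts: pp0:1 pp1:2 pp2:1 pp3:1 pp4:1
Op 7: read(P0, v0) -> 139. No state change.

Answer: 1 2 1 1 1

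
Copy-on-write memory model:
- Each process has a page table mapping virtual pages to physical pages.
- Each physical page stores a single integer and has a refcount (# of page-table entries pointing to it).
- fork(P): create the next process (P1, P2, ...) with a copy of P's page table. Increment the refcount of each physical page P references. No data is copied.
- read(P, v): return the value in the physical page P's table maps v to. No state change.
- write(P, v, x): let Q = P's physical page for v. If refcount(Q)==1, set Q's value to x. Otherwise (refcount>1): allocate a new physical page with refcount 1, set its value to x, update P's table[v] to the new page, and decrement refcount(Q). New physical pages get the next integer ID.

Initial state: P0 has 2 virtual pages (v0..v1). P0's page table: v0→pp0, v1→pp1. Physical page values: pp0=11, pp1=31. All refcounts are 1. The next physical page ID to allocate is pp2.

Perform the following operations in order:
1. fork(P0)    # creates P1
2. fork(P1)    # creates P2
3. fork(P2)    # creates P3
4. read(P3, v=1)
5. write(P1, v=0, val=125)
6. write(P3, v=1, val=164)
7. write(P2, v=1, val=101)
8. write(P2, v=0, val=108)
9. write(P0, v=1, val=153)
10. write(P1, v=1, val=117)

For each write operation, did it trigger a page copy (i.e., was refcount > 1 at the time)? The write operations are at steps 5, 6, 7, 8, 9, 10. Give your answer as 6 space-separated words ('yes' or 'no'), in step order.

Op 1: fork(P0) -> P1. 2 ppages; refcounts: pp0:2 pp1:2
Op 2: fork(P1) -> P2. 2 ppages; refcounts: pp0:3 pp1:3
Op 3: fork(P2) -> P3. 2 ppages; refcounts: pp0:4 pp1:4
Op 4: read(P3, v1) -> 31. No state change.
Op 5: write(P1, v0, 125). refcount(pp0)=4>1 -> COPY to pp2. 3 ppages; refcounts: pp0:3 pp1:4 pp2:1
Op 6: write(P3, v1, 164). refcount(pp1)=4>1 -> COPY to pp3. 4 ppages; refcounts: pp0:3 pp1:3 pp2:1 pp3:1
Op 7: write(P2, v1, 101). refcount(pp1)=3>1 -> COPY to pp4. 5 ppages; refcounts: pp0:3 pp1:2 pp2:1 pp3:1 pp4:1
Op 8: write(P2, v0, 108). refcount(pp0)=3>1 -> COPY to pp5. 6 ppages; refcounts: pp0:2 pp1:2 pp2:1 pp3:1 pp4:1 pp5:1
Op 9: write(P0, v1, 153). refcount(pp1)=2>1 -> COPY to pp6. 7 ppages; refcounts: pp0:2 pp1:1 pp2:1 pp3:1 pp4:1 pp5:1 pp6:1
Op 10: write(P1, v1, 117). refcount(pp1)=1 -> write in place. 7 ppages; refcounts: pp0:2 pp1:1 pp2:1 pp3:1 pp4:1 pp5:1 pp6:1

yes yes yes yes yes no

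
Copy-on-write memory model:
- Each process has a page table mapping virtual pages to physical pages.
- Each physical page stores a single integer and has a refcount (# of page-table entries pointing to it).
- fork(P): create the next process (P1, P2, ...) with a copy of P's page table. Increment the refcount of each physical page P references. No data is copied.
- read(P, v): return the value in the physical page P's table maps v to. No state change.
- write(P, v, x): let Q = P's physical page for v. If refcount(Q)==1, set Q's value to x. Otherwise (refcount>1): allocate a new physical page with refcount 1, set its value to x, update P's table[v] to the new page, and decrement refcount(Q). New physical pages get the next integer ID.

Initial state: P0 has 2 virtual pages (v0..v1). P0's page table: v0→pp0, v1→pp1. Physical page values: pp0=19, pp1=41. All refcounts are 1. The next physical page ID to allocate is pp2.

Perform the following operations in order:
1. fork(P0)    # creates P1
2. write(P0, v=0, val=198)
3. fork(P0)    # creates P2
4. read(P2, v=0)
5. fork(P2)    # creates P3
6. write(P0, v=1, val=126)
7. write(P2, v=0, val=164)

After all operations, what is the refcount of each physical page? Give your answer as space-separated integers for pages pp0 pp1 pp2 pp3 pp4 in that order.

Op 1: fork(P0) -> P1. 2 ppages; refcounts: pp0:2 pp1:2
Op 2: write(P0, v0, 198). refcount(pp0)=2>1 -> COPY to pp2. 3 ppages; refcounts: pp0:1 pp1:2 pp2:1
Op 3: fork(P0) -> P2. 3 ppages; refcounts: pp0:1 pp1:3 pp2:2
Op 4: read(P2, v0) -> 198. No state change.
Op 5: fork(P2) -> P3. 3 ppages; refcounts: pp0:1 pp1:4 pp2:3
Op 6: write(P0, v1, 126). refcount(pp1)=4>1 -> COPY to pp3. 4 ppages; refcounts: pp0:1 pp1:3 pp2:3 pp3:1
Op 7: write(P2, v0, 164). refcount(pp2)=3>1 -> COPY to pp4. 5 ppages; refcounts: pp0:1 pp1:3 pp2:2 pp3:1 pp4:1

Answer: 1 3 2 1 1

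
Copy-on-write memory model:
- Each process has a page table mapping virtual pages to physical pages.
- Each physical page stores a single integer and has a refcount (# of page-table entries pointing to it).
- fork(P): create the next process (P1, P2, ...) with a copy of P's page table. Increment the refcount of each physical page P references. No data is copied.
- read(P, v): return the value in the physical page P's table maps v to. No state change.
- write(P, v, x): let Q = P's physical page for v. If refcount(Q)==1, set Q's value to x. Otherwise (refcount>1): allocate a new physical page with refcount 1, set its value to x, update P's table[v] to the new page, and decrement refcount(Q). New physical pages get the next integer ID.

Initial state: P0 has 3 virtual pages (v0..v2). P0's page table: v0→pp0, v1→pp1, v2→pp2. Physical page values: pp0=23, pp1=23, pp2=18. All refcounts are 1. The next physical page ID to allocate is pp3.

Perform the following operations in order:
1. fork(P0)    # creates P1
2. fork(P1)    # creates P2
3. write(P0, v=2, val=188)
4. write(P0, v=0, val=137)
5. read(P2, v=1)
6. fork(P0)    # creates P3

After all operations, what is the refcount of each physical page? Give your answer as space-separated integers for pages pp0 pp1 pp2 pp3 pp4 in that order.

Op 1: fork(P0) -> P1. 3 ppages; refcounts: pp0:2 pp1:2 pp2:2
Op 2: fork(P1) -> P2. 3 ppages; refcounts: pp0:3 pp1:3 pp2:3
Op 3: write(P0, v2, 188). refcount(pp2)=3>1 -> COPY to pp3. 4 ppages; refcounts: pp0:3 pp1:3 pp2:2 pp3:1
Op 4: write(P0, v0, 137). refcount(pp0)=3>1 -> COPY to pp4. 5 ppages; refcounts: pp0:2 pp1:3 pp2:2 pp3:1 pp4:1
Op 5: read(P2, v1) -> 23. No state change.
Op 6: fork(P0) -> P3. 5 ppages; refcounts: pp0:2 pp1:4 pp2:2 pp3:2 pp4:2

Answer: 2 4 2 2 2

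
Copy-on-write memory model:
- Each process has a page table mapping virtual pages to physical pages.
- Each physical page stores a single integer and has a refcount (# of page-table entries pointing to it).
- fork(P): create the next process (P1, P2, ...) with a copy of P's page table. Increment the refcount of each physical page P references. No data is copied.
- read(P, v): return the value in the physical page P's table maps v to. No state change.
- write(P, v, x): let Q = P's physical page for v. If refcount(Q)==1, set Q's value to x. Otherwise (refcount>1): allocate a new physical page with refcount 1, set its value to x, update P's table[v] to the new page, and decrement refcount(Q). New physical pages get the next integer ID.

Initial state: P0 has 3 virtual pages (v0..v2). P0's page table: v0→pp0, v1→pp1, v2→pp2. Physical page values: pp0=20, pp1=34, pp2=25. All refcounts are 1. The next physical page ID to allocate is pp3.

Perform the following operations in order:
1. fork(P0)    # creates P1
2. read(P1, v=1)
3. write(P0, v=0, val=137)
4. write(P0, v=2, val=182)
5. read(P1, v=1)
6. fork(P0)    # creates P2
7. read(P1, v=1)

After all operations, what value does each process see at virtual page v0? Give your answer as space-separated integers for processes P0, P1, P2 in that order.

Op 1: fork(P0) -> P1. 3 ppages; refcounts: pp0:2 pp1:2 pp2:2
Op 2: read(P1, v1) -> 34. No state change.
Op 3: write(P0, v0, 137). refcount(pp0)=2>1 -> COPY to pp3. 4 ppages; refcounts: pp0:1 pp1:2 pp2:2 pp3:1
Op 4: write(P0, v2, 182). refcount(pp2)=2>1 -> COPY to pp4. 5 ppages; refcounts: pp0:1 pp1:2 pp2:1 pp3:1 pp4:1
Op 5: read(P1, v1) -> 34. No state change.
Op 6: fork(P0) -> P2. 5 ppages; refcounts: pp0:1 pp1:3 pp2:1 pp3:2 pp4:2
Op 7: read(P1, v1) -> 34. No state change.
P0: v0 -> pp3 = 137
P1: v0 -> pp0 = 20
P2: v0 -> pp3 = 137

Answer: 137 20 137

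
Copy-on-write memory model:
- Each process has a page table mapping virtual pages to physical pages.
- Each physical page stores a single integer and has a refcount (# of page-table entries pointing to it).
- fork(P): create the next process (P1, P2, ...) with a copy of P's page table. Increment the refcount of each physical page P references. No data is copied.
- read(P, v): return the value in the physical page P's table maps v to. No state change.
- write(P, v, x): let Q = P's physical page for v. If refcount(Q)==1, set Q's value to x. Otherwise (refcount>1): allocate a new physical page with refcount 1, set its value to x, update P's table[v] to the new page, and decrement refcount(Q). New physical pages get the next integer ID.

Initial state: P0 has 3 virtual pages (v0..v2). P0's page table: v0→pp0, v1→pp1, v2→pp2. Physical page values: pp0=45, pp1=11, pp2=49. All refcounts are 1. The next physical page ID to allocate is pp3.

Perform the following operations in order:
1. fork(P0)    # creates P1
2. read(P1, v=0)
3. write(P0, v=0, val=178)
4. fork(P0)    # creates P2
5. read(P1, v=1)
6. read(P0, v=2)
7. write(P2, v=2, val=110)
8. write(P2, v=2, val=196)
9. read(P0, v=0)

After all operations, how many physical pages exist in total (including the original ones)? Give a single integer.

Answer: 5

Derivation:
Op 1: fork(P0) -> P1. 3 ppages; refcounts: pp0:2 pp1:2 pp2:2
Op 2: read(P1, v0) -> 45. No state change.
Op 3: write(P0, v0, 178). refcount(pp0)=2>1 -> COPY to pp3. 4 ppages; refcounts: pp0:1 pp1:2 pp2:2 pp3:1
Op 4: fork(P0) -> P2. 4 ppages; refcounts: pp0:1 pp1:3 pp2:3 pp3:2
Op 5: read(P1, v1) -> 11. No state change.
Op 6: read(P0, v2) -> 49. No state change.
Op 7: write(P2, v2, 110). refcount(pp2)=3>1 -> COPY to pp4. 5 ppages; refcounts: pp0:1 pp1:3 pp2:2 pp3:2 pp4:1
Op 8: write(P2, v2, 196). refcount(pp4)=1 -> write in place. 5 ppages; refcounts: pp0:1 pp1:3 pp2:2 pp3:2 pp4:1
Op 9: read(P0, v0) -> 178. No state change.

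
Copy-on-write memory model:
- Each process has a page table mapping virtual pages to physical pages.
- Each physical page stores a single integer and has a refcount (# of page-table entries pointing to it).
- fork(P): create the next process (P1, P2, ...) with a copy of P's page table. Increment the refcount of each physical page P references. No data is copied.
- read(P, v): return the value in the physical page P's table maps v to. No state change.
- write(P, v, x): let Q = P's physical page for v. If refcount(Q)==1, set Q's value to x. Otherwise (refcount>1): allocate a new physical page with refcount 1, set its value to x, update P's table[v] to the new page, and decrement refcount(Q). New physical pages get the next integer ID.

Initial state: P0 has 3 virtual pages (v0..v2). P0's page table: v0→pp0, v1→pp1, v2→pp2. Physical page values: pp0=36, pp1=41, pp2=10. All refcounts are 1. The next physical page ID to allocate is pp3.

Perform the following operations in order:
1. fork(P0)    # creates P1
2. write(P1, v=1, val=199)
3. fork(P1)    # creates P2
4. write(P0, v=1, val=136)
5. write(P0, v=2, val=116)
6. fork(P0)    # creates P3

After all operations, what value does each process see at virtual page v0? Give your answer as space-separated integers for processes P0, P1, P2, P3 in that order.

Answer: 36 36 36 36

Derivation:
Op 1: fork(P0) -> P1. 3 ppages; refcounts: pp0:2 pp1:2 pp2:2
Op 2: write(P1, v1, 199). refcount(pp1)=2>1 -> COPY to pp3. 4 ppages; refcounts: pp0:2 pp1:1 pp2:2 pp3:1
Op 3: fork(P1) -> P2. 4 ppages; refcounts: pp0:3 pp1:1 pp2:3 pp3:2
Op 4: write(P0, v1, 136). refcount(pp1)=1 -> write in place. 4 ppages; refcounts: pp0:3 pp1:1 pp2:3 pp3:2
Op 5: write(P0, v2, 116). refcount(pp2)=3>1 -> COPY to pp4. 5 ppages; refcounts: pp0:3 pp1:1 pp2:2 pp3:2 pp4:1
Op 6: fork(P0) -> P3. 5 ppages; refcounts: pp0:4 pp1:2 pp2:2 pp3:2 pp4:2
P0: v0 -> pp0 = 36
P1: v0 -> pp0 = 36
P2: v0 -> pp0 = 36
P3: v0 -> pp0 = 36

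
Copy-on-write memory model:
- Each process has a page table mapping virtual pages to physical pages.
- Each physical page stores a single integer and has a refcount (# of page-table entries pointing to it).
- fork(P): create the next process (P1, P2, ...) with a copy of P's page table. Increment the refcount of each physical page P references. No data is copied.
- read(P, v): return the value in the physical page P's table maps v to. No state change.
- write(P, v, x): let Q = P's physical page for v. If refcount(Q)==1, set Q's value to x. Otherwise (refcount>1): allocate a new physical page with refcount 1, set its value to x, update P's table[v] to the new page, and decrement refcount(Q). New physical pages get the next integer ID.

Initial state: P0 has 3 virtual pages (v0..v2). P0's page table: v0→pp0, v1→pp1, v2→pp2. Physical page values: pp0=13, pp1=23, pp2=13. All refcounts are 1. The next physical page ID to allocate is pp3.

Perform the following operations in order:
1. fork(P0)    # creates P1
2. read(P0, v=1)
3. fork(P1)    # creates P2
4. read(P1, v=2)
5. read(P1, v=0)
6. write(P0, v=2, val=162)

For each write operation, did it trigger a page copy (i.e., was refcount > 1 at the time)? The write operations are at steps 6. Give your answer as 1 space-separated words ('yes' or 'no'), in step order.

Op 1: fork(P0) -> P1. 3 ppages; refcounts: pp0:2 pp1:2 pp2:2
Op 2: read(P0, v1) -> 23. No state change.
Op 3: fork(P1) -> P2. 3 ppages; refcounts: pp0:3 pp1:3 pp2:3
Op 4: read(P1, v2) -> 13. No state change.
Op 5: read(P1, v0) -> 13. No state change.
Op 6: write(P0, v2, 162). refcount(pp2)=3>1 -> COPY to pp3. 4 ppages; refcounts: pp0:3 pp1:3 pp2:2 pp3:1

yes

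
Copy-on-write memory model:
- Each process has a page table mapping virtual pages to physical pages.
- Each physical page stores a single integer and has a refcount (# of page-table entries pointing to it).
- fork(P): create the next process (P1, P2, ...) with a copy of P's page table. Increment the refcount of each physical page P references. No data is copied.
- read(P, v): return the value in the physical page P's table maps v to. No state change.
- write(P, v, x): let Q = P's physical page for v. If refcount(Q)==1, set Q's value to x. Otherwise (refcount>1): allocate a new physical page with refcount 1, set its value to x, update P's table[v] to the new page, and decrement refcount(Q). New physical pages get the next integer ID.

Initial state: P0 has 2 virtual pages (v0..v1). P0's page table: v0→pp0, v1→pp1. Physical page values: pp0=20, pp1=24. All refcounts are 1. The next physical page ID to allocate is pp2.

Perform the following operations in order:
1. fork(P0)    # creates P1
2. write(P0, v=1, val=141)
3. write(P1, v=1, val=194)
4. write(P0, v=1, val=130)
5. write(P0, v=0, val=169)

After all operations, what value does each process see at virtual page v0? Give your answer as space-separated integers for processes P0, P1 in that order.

Op 1: fork(P0) -> P1. 2 ppages; refcounts: pp0:2 pp1:2
Op 2: write(P0, v1, 141). refcount(pp1)=2>1 -> COPY to pp2. 3 ppages; refcounts: pp0:2 pp1:1 pp2:1
Op 3: write(P1, v1, 194). refcount(pp1)=1 -> write in place. 3 ppages; refcounts: pp0:2 pp1:1 pp2:1
Op 4: write(P0, v1, 130). refcount(pp2)=1 -> write in place. 3 ppages; refcounts: pp0:2 pp1:1 pp2:1
Op 5: write(P0, v0, 169). refcount(pp0)=2>1 -> COPY to pp3. 4 ppages; refcounts: pp0:1 pp1:1 pp2:1 pp3:1
P0: v0 -> pp3 = 169
P1: v0 -> pp0 = 20

Answer: 169 20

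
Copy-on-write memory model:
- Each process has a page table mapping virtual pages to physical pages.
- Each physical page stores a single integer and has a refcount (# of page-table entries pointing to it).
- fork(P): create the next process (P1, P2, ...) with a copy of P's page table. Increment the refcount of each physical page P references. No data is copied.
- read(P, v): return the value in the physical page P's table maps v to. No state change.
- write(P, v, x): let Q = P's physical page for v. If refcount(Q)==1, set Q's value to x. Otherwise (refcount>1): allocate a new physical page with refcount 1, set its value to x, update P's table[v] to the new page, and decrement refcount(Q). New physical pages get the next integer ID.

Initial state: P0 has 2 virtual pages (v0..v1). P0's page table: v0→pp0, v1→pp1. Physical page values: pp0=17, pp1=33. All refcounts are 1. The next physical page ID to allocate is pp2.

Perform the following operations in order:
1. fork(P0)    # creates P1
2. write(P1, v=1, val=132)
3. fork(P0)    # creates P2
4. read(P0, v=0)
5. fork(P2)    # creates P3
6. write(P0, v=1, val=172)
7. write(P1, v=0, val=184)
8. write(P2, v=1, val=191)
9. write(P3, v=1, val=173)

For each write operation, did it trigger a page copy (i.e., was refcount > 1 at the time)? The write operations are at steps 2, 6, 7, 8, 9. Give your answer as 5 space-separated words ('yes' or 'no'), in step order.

Op 1: fork(P0) -> P1. 2 ppages; refcounts: pp0:2 pp1:2
Op 2: write(P1, v1, 132). refcount(pp1)=2>1 -> COPY to pp2. 3 ppages; refcounts: pp0:2 pp1:1 pp2:1
Op 3: fork(P0) -> P2. 3 ppages; refcounts: pp0:3 pp1:2 pp2:1
Op 4: read(P0, v0) -> 17. No state change.
Op 5: fork(P2) -> P3. 3 ppages; refcounts: pp0:4 pp1:3 pp2:1
Op 6: write(P0, v1, 172). refcount(pp1)=3>1 -> COPY to pp3. 4 ppages; refcounts: pp0:4 pp1:2 pp2:1 pp3:1
Op 7: write(P1, v0, 184). refcount(pp0)=4>1 -> COPY to pp4. 5 ppages; refcounts: pp0:3 pp1:2 pp2:1 pp3:1 pp4:1
Op 8: write(P2, v1, 191). refcount(pp1)=2>1 -> COPY to pp5. 6 ppages; refcounts: pp0:3 pp1:1 pp2:1 pp3:1 pp4:1 pp5:1
Op 9: write(P3, v1, 173). refcount(pp1)=1 -> write in place. 6 ppages; refcounts: pp0:3 pp1:1 pp2:1 pp3:1 pp4:1 pp5:1

yes yes yes yes no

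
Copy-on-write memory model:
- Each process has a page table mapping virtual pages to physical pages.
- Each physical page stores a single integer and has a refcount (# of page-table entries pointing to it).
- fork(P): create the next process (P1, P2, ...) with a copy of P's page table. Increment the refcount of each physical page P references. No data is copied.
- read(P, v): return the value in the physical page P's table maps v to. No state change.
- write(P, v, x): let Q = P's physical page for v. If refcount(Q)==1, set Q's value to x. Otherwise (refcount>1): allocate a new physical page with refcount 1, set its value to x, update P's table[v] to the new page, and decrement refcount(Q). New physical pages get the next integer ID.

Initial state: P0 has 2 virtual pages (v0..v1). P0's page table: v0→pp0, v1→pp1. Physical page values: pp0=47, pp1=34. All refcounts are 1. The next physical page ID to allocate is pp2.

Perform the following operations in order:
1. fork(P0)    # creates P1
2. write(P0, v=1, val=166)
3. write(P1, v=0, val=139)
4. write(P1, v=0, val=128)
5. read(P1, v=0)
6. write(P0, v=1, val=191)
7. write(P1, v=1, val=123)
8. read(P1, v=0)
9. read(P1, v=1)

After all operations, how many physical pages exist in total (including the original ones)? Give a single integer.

Op 1: fork(P0) -> P1. 2 ppages; refcounts: pp0:2 pp1:2
Op 2: write(P0, v1, 166). refcount(pp1)=2>1 -> COPY to pp2. 3 ppages; refcounts: pp0:2 pp1:1 pp2:1
Op 3: write(P1, v0, 139). refcount(pp0)=2>1 -> COPY to pp3. 4 ppages; refcounts: pp0:1 pp1:1 pp2:1 pp3:1
Op 4: write(P1, v0, 128). refcount(pp3)=1 -> write in place. 4 ppages; refcounts: pp0:1 pp1:1 pp2:1 pp3:1
Op 5: read(P1, v0) -> 128. No state change.
Op 6: write(P0, v1, 191). refcount(pp2)=1 -> write in place. 4 ppages; refcounts: pp0:1 pp1:1 pp2:1 pp3:1
Op 7: write(P1, v1, 123). refcount(pp1)=1 -> write in place. 4 ppages; refcounts: pp0:1 pp1:1 pp2:1 pp3:1
Op 8: read(P1, v0) -> 128. No state change.
Op 9: read(P1, v1) -> 123. No state change.

Answer: 4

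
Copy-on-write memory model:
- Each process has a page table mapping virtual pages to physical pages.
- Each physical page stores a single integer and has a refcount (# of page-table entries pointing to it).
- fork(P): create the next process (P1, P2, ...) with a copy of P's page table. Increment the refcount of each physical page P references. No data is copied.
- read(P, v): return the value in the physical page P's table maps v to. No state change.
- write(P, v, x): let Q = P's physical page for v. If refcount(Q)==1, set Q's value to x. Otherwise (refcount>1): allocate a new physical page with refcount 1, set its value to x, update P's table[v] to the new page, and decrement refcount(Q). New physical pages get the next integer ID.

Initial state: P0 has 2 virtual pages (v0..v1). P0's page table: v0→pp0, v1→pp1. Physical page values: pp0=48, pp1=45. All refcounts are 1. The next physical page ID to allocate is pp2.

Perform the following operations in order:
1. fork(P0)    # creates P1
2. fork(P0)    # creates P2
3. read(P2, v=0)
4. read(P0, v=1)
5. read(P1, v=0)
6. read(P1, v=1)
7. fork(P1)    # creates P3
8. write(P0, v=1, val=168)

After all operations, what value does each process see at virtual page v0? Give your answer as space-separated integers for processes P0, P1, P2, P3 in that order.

Answer: 48 48 48 48

Derivation:
Op 1: fork(P0) -> P1. 2 ppages; refcounts: pp0:2 pp1:2
Op 2: fork(P0) -> P2. 2 ppages; refcounts: pp0:3 pp1:3
Op 3: read(P2, v0) -> 48. No state change.
Op 4: read(P0, v1) -> 45. No state change.
Op 5: read(P1, v0) -> 48. No state change.
Op 6: read(P1, v1) -> 45. No state change.
Op 7: fork(P1) -> P3. 2 ppages; refcounts: pp0:4 pp1:4
Op 8: write(P0, v1, 168). refcount(pp1)=4>1 -> COPY to pp2. 3 ppages; refcounts: pp0:4 pp1:3 pp2:1
P0: v0 -> pp0 = 48
P1: v0 -> pp0 = 48
P2: v0 -> pp0 = 48
P3: v0 -> pp0 = 48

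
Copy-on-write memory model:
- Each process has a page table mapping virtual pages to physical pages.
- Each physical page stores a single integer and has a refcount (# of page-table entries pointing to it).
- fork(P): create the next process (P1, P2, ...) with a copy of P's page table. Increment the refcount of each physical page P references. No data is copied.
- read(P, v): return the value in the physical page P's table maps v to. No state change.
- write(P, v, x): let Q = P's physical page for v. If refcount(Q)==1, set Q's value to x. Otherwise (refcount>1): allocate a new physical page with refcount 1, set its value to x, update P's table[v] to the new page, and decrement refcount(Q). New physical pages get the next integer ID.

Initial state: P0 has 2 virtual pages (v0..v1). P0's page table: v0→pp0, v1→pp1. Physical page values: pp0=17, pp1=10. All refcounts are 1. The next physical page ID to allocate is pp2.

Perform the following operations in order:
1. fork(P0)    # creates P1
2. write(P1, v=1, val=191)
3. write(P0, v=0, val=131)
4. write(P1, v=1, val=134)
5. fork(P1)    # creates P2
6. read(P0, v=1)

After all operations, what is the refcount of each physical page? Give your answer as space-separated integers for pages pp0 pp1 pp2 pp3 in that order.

Op 1: fork(P0) -> P1. 2 ppages; refcounts: pp0:2 pp1:2
Op 2: write(P1, v1, 191). refcount(pp1)=2>1 -> COPY to pp2. 3 ppages; refcounts: pp0:2 pp1:1 pp2:1
Op 3: write(P0, v0, 131). refcount(pp0)=2>1 -> COPY to pp3. 4 ppages; refcounts: pp0:1 pp1:1 pp2:1 pp3:1
Op 4: write(P1, v1, 134). refcount(pp2)=1 -> write in place. 4 ppages; refcounts: pp0:1 pp1:1 pp2:1 pp3:1
Op 5: fork(P1) -> P2. 4 ppages; refcounts: pp0:2 pp1:1 pp2:2 pp3:1
Op 6: read(P0, v1) -> 10. No state change.

Answer: 2 1 2 1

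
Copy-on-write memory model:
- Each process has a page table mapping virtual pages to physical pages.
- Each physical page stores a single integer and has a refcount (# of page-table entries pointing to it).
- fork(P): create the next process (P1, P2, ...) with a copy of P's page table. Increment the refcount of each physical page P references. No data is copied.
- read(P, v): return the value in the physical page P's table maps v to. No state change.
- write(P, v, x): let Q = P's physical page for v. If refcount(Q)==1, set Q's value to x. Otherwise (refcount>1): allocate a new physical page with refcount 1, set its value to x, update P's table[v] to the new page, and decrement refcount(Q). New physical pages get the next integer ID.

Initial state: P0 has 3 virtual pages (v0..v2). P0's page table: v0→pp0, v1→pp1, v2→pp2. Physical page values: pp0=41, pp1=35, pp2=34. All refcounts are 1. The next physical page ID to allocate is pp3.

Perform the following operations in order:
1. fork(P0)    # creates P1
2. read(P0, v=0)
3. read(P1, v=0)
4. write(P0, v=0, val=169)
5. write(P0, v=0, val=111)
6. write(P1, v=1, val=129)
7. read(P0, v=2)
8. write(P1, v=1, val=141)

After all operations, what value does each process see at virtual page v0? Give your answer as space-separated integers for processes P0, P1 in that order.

Answer: 111 41

Derivation:
Op 1: fork(P0) -> P1. 3 ppages; refcounts: pp0:2 pp1:2 pp2:2
Op 2: read(P0, v0) -> 41. No state change.
Op 3: read(P1, v0) -> 41. No state change.
Op 4: write(P0, v0, 169). refcount(pp0)=2>1 -> COPY to pp3. 4 ppages; refcounts: pp0:1 pp1:2 pp2:2 pp3:1
Op 5: write(P0, v0, 111). refcount(pp3)=1 -> write in place. 4 ppages; refcounts: pp0:1 pp1:2 pp2:2 pp3:1
Op 6: write(P1, v1, 129). refcount(pp1)=2>1 -> COPY to pp4. 5 ppages; refcounts: pp0:1 pp1:1 pp2:2 pp3:1 pp4:1
Op 7: read(P0, v2) -> 34. No state change.
Op 8: write(P1, v1, 141). refcount(pp4)=1 -> write in place. 5 ppages; refcounts: pp0:1 pp1:1 pp2:2 pp3:1 pp4:1
P0: v0 -> pp3 = 111
P1: v0 -> pp0 = 41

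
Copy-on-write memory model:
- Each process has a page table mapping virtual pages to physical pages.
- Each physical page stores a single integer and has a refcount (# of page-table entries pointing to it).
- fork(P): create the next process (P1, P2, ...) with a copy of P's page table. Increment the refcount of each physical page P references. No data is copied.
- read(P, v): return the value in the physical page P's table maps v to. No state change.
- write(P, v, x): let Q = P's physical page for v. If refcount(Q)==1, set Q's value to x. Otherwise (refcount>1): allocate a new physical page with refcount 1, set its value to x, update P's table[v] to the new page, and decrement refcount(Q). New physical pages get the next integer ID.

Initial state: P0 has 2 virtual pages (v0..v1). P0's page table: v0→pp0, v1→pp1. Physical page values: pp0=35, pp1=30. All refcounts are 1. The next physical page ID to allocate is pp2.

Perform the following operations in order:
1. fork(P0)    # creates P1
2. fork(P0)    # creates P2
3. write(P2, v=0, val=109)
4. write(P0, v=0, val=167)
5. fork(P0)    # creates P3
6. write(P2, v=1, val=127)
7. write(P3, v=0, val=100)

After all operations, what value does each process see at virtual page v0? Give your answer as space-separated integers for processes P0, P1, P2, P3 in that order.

Op 1: fork(P0) -> P1. 2 ppages; refcounts: pp0:2 pp1:2
Op 2: fork(P0) -> P2. 2 ppages; refcounts: pp0:3 pp1:3
Op 3: write(P2, v0, 109). refcount(pp0)=3>1 -> COPY to pp2. 3 ppages; refcounts: pp0:2 pp1:3 pp2:1
Op 4: write(P0, v0, 167). refcount(pp0)=2>1 -> COPY to pp3. 4 ppages; refcounts: pp0:1 pp1:3 pp2:1 pp3:1
Op 5: fork(P0) -> P3. 4 ppages; refcounts: pp0:1 pp1:4 pp2:1 pp3:2
Op 6: write(P2, v1, 127). refcount(pp1)=4>1 -> COPY to pp4. 5 ppages; refcounts: pp0:1 pp1:3 pp2:1 pp3:2 pp4:1
Op 7: write(P3, v0, 100). refcount(pp3)=2>1 -> COPY to pp5. 6 ppages; refcounts: pp0:1 pp1:3 pp2:1 pp3:1 pp4:1 pp5:1
P0: v0 -> pp3 = 167
P1: v0 -> pp0 = 35
P2: v0 -> pp2 = 109
P3: v0 -> pp5 = 100

Answer: 167 35 109 100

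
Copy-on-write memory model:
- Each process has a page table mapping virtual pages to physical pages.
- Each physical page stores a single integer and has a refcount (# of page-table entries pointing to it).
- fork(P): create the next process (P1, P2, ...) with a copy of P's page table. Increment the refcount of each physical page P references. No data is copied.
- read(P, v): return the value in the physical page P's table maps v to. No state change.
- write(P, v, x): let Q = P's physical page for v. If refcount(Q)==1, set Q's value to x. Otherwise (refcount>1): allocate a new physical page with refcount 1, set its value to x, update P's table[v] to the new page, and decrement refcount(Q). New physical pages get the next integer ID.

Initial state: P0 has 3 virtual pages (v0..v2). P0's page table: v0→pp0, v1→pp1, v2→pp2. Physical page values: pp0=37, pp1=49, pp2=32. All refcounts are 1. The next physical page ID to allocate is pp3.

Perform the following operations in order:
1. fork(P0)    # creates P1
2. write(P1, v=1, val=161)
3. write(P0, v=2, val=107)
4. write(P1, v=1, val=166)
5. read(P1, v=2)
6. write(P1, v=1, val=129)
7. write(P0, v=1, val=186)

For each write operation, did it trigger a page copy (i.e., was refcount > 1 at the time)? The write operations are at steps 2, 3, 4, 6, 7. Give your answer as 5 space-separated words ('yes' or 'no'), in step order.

Op 1: fork(P0) -> P1. 3 ppages; refcounts: pp0:2 pp1:2 pp2:2
Op 2: write(P1, v1, 161). refcount(pp1)=2>1 -> COPY to pp3. 4 ppages; refcounts: pp0:2 pp1:1 pp2:2 pp3:1
Op 3: write(P0, v2, 107). refcount(pp2)=2>1 -> COPY to pp4. 5 ppages; refcounts: pp0:2 pp1:1 pp2:1 pp3:1 pp4:1
Op 4: write(P1, v1, 166). refcount(pp3)=1 -> write in place. 5 ppages; refcounts: pp0:2 pp1:1 pp2:1 pp3:1 pp4:1
Op 5: read(P1, v2) -> 32. No state change.
Op 6: write(P1, v1, 129). refcount(pp3)=1 -> write in place. 5 ppages; refcounts: pp0:2 pp1:1 pp2:1 pp3:1 pp4:1
Op 7: write(P0, v1, 186). refcount(pp1)=1 -> write in place. 5 ppages; refcounts: pp0:2 pp1:1 pp2:1 pp3:1 pp4:1

yes yes no no no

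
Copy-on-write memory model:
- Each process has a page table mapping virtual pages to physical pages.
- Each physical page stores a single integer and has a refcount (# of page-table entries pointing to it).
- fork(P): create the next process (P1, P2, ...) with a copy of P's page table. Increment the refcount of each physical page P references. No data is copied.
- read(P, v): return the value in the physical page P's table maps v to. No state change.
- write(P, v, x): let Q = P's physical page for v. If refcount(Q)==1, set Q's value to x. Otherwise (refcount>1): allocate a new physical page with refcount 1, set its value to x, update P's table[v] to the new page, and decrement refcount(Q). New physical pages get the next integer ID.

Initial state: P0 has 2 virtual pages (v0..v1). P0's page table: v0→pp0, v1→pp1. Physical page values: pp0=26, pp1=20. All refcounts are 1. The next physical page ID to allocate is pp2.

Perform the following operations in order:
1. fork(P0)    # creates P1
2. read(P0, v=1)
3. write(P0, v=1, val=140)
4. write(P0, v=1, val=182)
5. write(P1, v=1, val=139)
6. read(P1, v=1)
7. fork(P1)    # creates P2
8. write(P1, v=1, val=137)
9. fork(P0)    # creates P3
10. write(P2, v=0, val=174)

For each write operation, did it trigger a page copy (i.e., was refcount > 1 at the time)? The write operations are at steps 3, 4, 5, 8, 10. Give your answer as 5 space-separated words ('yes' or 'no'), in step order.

Op 1: fork(P0) -> P1. 2 ppages; refcounts: pp0:2 pp1:2
Op 2: read(P0, v1) -> 20. No state change.
Op 3: write(P0, v1, 140). refcount(pp1)=2>1 -> COPY to pp2. 3 ppages; refcounts: pp0:2 pp1:1 pp2:1
Op 4: write(P0, v1, 182). refcount(pp2)=1 -> write in place. 3 ppages; refcounts: pp0:2 pp1:1 pp2:1
Op 5: write(P1, v1, 139). refcount(pp1)=1 -> write in place. 3 ppages; refcounts: pp0:2 pp1:1 pp2:1
Op 6: read(P1, v1) -> 139. No state change.
Op 7: fork(P1) -> P2. 3 ppages; refcounts: pp0:3 pp1:2 pp2:1
Op 8: write(P1, v1, 137). refcount(pp1)=2>1 -> COPY to pp3. 4 ppages; refcounts: pp0:3 pp1:1 pp2:1 pp3:1
Op 9: fork(P0) -> P3. 4 ppages; refcounts: pp0:4 pp1:1 pp2:2 pp3:1
Op 10: write(P2, v0, 174). refcount(pp0)=4>1 -> COPY to pp4. 5 ppages; refcounts: pp0:3 pp1:1 pp2:2 pp3:1 pp4:1

yes no no yes yes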